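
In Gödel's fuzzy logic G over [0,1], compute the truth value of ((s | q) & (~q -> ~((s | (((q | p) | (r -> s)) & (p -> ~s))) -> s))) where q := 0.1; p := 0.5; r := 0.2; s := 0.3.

0.30

(s | q) = max(0.3, 0.1) = 0.3
~q: Gödel ¬ of 0.1 = 0 (operand ≠ 0)
(q | p) = max(0.1, 0.5) = 0.5
(r -> s): 0.2 ≤ 0.3, so result = 1
((q | p) | (r -> s)) = max(0.5, 1) = 1
~s: Gödel ¬ of 0.3 = 0 (operand ≠ 0)
(p -> ~s): 0.5 > 0, so result = 0
(((q | p) | (r -> s)) & (p -> ~s)) = min(1, 0) = 0
(s | (((q | p) | (r -> s)) & (p -> ~s))) = max(0.3, 0) = 0.3
((s | (((q | p) | (r -> s)) & (p -> ~s))) -> s): 0.3 ≤ 0.3, so result = 1
~((s | (((q | p) | (r -> s)) & (p -> ~s))) -> s): Gödel ¬ of 1 = 0 (operand ≠ 0)
(~q -> ~((s | (((q | p) | (r -> s)) & (p -> ~s))) -> s)): 0 ≤ 0, so result = 1
((s | q) & (~q -> ~((s | (((q | p) | (r -> s)) & (p -> ~s))) -> s))) = min(0.3, 1) = 0.3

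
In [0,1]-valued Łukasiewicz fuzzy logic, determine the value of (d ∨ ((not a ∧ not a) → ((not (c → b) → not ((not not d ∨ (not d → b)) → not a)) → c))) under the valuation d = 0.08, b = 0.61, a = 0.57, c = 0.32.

0.89

not a: Łukasiewicz ¬ gives 1 − 0.57 = 0.43
not a: Łukasiewicz ¬ gives 1 − 0.57 = 0.43
(not a ∧ not a) = min(0.43, 0.43) = 0.43
(c → b): min(1, 1 − 0.32 + 0.61) = 1
not (c → b): Łukasiewicz ¬ gives 1 − 1 = 0
not d: Łukasiewicz ¬ gives 1 − 0.08 = 0.92
not not d: Łukasiewicz ¬ gives 1 − 0.92 = 0.08
not d: Łukasiewicz ¬ gives 1 − 0.08 = 0.92
(not d → b): min(1, 1 − 0.92 + 0.61) = 0.69
(not not d ∨ (not d → b)) = max(0.08, 0.69) = 0.69
not a: Łukasiewicz ¬ gives 1 − 0.57 = 0.43
((not not d ∨ (not d → b)) → not a): min(1, 1 − 0.69 + 0.43) = 0.74
not ((not not d ∨ (not d → b)) → not a): Łukasiewicz ¬ gives 1 − 0.74 = 0.26
(not (c → b) → not ((not not d ∨ (not d → b)) → not a)): min(1, 1 − 0 + 0.26) = 1
((not (c → b) → not ((not not d ∨ (not d → b)) → not a)) → c): min(1, 1 − 1 + 0.32) = 0.32
((not a ∧ not a) → ((not (c → b) → not ((not not d ∨ (not d → b)) → not a)) → c)): min(1, 1 − 0.43 + 0.32) = 0.89
(d ∨ ((not a ∧ not a) → ((not (c → b) → not ((not not d ∨ (not d → b)) → not a)) → c))) = max(0.08, 0.89) = 0.89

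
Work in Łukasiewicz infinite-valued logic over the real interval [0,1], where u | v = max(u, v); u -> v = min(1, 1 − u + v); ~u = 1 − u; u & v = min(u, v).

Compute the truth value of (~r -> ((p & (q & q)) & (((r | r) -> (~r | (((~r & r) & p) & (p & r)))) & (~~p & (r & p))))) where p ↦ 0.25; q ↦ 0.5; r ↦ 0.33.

~r: Łukasiewicz ¬ gives 1 − 0.33 = 0.67
(q & q) = min(0.5, 0.5) = 0.5
(p & (q & q)) = min(0.25, 0.5) = 0.25
(r | r) = max(0.33, 0.33) = 0.33
~r: Łukasiewicz ¬ gives 1 − 0.33 = 0.67
~r: Łukasiewicz ¬ gives 1 − 0.33 = 0.67
(~r & r) = min(0.67, 0.33) = 0.33
((~r & r) & p) = min(0.33, 0.25) = 0.25
(p & r) = min(0.25, 0.33) = 0.25
(((~r & r) & p) & (p & r)) = min(0.25, 0.25) = 0.25
(~r | (((~r & r) & p) & (p & r))) = max(0.67, 0.25) = 0.67
((r | r) -> (~r | (((~r & r) & p) & (p & r)))): min(1, 1 − 0.33 + 0.67) = 1
~p: Łukasiewicz ¬ gives 1 − 0.25 = 0.75
~~p: Łukasiewicz ¬ gives 1 − 0.75 = 0.25
(r & p) = min(0.33, 0.25) = 0.25
(~~p & (r & p)) = min(0.25, 0.25) = 0.25
(((r | r) -> (~r | (((~r & r) & p) & (p & r)))) & (~~p & (r & p))) = min(1, 0.25) = 0.25
((p & (q & q)) & (((r | r) -> (~r | (((~r & r) & p) & (p & r)))) & (~~p & (r & p)))) = min(0.25, 0.25) = 0.25
(~r -> ((p & (q & q)) & (((r | r) -> (~r | (((~r & r) & p) & (p & r)))) & (~~p & (r & p))))): min(1, 1 − 0.67 + 0.25) = 0.58

0.58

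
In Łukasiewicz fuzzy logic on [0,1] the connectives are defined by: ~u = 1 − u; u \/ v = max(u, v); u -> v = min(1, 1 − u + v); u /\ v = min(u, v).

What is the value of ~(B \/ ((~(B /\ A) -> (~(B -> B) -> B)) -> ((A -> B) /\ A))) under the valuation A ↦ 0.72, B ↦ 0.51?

0.28

(B /\ A) = min(0.51, 0.72) = 0.51
~(B /\ A): Łukasiewicz ¬ gives 1 − 0.51 = 0.49
(B -> B): min(1, 1 − 0.51 + 0.51) = 1
~(B -> B): Łukasiewicz ¬ gives 1 − 1 = 0
(~(B -> B) -> B): min(1, 1 − 0 + 0.51) = 1
(~(B /\ A) -> (~(B -> B) -> B)): min(1, 1 − 0.49 + 1) = 1
(A -> B): min(1, 1 − 0.72 + 0.51) = 0.79
((A -> B) /\ A) = min(0.79, 0.72) = 0.72
((~(B /\ A) -> (~(B -> B) -> B)) -> ((A -> B) /\ A)): min(1, 1 − 1 + 0.72) = 0.72
(B \/ ((~(B /\ A) -> (~(B -> B) -> B)) -> ((A -> B) /\ A))) = max(0.51, 0.72) = 0.72
~(B \/ ((~(B /\ A) -> (~(B -> B) -> B)) -> ((A -> B) /\ A))): Łukasiewicz ¬ gives 1 − 0.72 = 0.28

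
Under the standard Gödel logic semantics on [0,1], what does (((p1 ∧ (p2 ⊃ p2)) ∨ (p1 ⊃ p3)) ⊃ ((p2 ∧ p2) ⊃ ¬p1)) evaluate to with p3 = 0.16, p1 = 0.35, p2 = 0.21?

0.00

(p2 ⊃ p2): 0.21 ≤ 0.21, so result = 1
(p1 ∧ (p2 ⊃ p2)) = min(0.35, 1) = 0.35
(p1 ⊃ p3): 0.35 > 0.16, so result = 0.16
((p1 ∧ (p2 ⊃ p2)) ∨ (p1 ⊃ p3)) = max(0.35, 0.16) = 0.35
(p2 ∧ p2) = min(0.21, 0.21) = 0.21
¬p1: Gödel ¬ of 0.35 = 0 (operand ≠ 0)
((p2 ∧ p2) ⊃ ¬p1): 0.21 > 0, so result = 0
(((p1 ∧ (p2 ⊃ p2)) ∨ (p1 ⊃ p3)) ⊃ ((p2 ∧ p2) ⊃ ¬p1)): 0.35 > 0, so result = 0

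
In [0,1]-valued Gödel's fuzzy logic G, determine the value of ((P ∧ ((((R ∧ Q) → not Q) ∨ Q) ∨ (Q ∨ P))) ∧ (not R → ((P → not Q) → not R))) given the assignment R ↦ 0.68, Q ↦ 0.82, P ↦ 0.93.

0.93

(R ∧ Q) = min(0.68, 0.82) = 0.68
not Q: Gödel ¬ of 0.82 = 0 (operand ≠ 0)
((R ∧ Q) → not Q): 0.68 > 0, so result = 0
(((R ∧ Q) → not Q) ∨ Q) = max(0, 0.82) = 0.82
(Q ∨ P) = max(0.82, 0.93) = 0.93
((((R ∧ Q) → not Q) ∨ Q) ∨ (Q ∨ P)) = max(0.82, 0.93) = 0.93
(P ∧ ((((R ∧ Q) → not Q) ∨ Q) ∨ (Q ∨ P))) = min(0.93, 0.93) = 0.93
not R: Gödel ¬ of 0.68 = 0 (operand ≠ 0)
not Q: Gödel ¬ of 0.82 = 0 (operand ≠ 0)
(P → not Q): 0.93 > 0, so result = 0
not R: Gödel ¬ of 0.68 = 0 (operand ≠ 0)
((P → not Q) → not R): 0 ≤ 0, so result = 1
(not R → ((P → not Q) → not R)): 0 ≤ 1, so result = 1
((P ∧ ((((R ∧ Q) → not Q) ∨ Q) ∨ (Q ∨ P))) ∧ (not R → ((P → not Q) → not R))) = min(0.93, 1) = 0.93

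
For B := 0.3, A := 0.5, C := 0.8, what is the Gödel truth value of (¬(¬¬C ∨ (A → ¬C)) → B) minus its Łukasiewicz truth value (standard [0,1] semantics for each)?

Gödel evaluation:
  ¬C: Gödel ¬ of 0.8 = 0 (operand ≠ 0)
  ¬¬C: Gödel ¬ of 0 = 1 (operand is 0)
  ¬C: Gödel ¬ of 0.8 = 0 (operand ≠ 0)
  (A → ¬C): 0.5 > 0, so result = 0
  (¬¬C ∨ (A → ¬C)) = max(1, 0) = 1
  ¬(¬¬C ∨ (A → ¬C)): Gödel ¬ of 1 = 0 (operand ≠ 0)
  (¬(¬¬C ∨ (A → ¬C)) → B): 0 ≤ 0.3, so result = 1
  Gödel value = 1
Łukasiewicz evaluation:
  ¬C: Łukasiewicz ¬ gives 1 − 0.8 = 0.2
  ¬¬C: Łukasiewicz ¬ gives 1 − 0.2 = 0.8
  ¬C: Łukasiewicz ¬ gives 1 − 0.8 = 0.2
  (A → ¬C): min(1, 1 − 0.5 + 0.2) = 0.7
  (¬¬C ∨ (A → ¬C)) = max(0.8, 0.7) = 0.8
  ¬(¬¬C ∨ (A → ¬C)): Łukasiewicz ¬ gives 1 − 0.8 = 0.2
  (¬(¬¬C ∨ (A → ¬C)) → B): min(1, 1 − 0.2 + 0.3) = 1
  Łukasiewicz value = 1
Difference: 1 − 1 = 0.00

0.00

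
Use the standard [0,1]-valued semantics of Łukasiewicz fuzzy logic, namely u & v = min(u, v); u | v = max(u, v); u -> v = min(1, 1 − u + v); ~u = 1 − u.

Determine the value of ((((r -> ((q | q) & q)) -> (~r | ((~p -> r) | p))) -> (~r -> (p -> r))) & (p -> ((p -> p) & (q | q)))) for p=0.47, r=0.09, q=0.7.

(q | q) = max(0.7, 0.7) = 0.7
((q | q) & q) = min(0.7, 0.7) = 0.7
(r -> ((q | q) & q)): min(1, 1 − 0.09 + 0.7) = 1
~r: Łukasiewicz ¬ gives 1 − 0.09 = 0.91
~p: Łukasiewicz ¬ gives 1 − 0.47 = 0.53
(~p -> r): min(1, 1 − 0.53 + 0.09) = 0.56
((~p -> r) | p) = max(0.56, 0.47) = 0.56
(~r | ((~p -> r) | p)) = max(0.91, 0.56) = 0.91
((r -> ((q | q) & q)) -> (~r | ((~p -> r) | p))): min(1, 1 − 1 + 0.91) = 0.91
~r: Łukasiewicz ¬ gives 1 − 0.09 = 0.91
(p -> r): min(1, 1 − 0.47 + 0.09) = 0.62
(~r -> (p -> r)): min(1, 1 − 0.91 + 0.62) = 0.71
(((r -> ((q | q) & q)) -> (~r | ((~p -> r) | p))) -> (~r -> (p -> r))): min(1, 1 − 0.91 + 0.71) = 0.8
(p -> p): min(1, 1 − 0.47 + 0.47) = 1
(q | q) = max(0.7, 0.7) = 0.7
((p -> p) & (q | q)) = min(1, 0.7) = 0.7
(p -> ((p -> p) & (q | q))): min(1, 1 − 0.47 + 0.7) = 1
((((r -> ((q | q) & q)) -> (~r | ((~p -> r) | p))) -> (~r -> (p -> r))) & (p -> ((p -> p) & (q | q)))) = min(0.8, 1) = 0.8

0.80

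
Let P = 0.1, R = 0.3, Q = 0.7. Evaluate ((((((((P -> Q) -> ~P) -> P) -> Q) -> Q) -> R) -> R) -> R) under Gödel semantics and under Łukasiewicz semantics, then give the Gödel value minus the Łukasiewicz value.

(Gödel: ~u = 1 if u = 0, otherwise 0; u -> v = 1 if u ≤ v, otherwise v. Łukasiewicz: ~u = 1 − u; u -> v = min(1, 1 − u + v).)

Gödel evaluation:
  (P -> Q): 0.1 ≤ 0.7, so result = 1
  ~P: Gödel ¬ of 0.1 = 0 (operand ≠ 0)
  ((P -> Q) -> ~P): 1 > 0, so result = 0
  (((P -> Q) -> ~P) -> P): 0 ≤ 0.1, so result = 1
  ((((P -> Q) -> ~P) -> P) -> Q): 1 > 0.7, so result = 0.7
  (((((P -> Q) -> ~P) -> P) -> Q) -> Q): 0.7 ≤ 0.7, so result = 1
  ((((((P -> Q) -> ~P) -> P) -> Q) -> Q) -> R): 1 > 0.3, so result = 0.3
  (((((((P -> Q) -> ~P) -> P) -> Q) -> Q) -> R) -> R): 0.3 ≤ 0.3, so result = 1
  ((((((((P -> Q) -> ~P) -> P) -> Q) -> Q) -> R) -> R) -> R): 1 > 0.3, so result = 0.3
  Gödel value = 0.3
Łukasiewicz evaluation:
  (P -> Q): min(1, 1 − 0.1 + 0.7) = 1
  ~P: Łukasiewicz ¬ gives 1 − 0.1 = 0.9
  ((P -> Q) -> ~P): min(1, 1 − 1 + 0.9) = 0.9
  (((P -> Q) -> ~P) -> P): min(1, 1 − 0.9 + 0.1) = 0.2
  ((((P -> Q) -> ~P) -> P) -> Q): min(1, 1 − 0.2 + 0.7) = 1
  (((((P -> Q) -> ~P) -> P) -> Q) -> Q): min(1, 1 − 1 + 0.7) = 0.7
  ((((((P -> Q) -> ~P) -> P) -> Q) -> Q) -> R): min(1, 1 − 0.7 + 0.3) = 0.6
  (((((((P -> Q) -> ~P) -> P) -> Q) -> Q) -> R) -> R): min(1, 1 − 0.6 + 0.3) = 0.7
  ((((((((P -> Q) -> ~P) -> P) -> Q) -> Q) -> R) -> R) -> R): min(1, 1 − 0.7 + 0.3) = 0.6
  Łukasiewicz value = 0.6
Difference: 0.3 − 0.6 = -0.30

-0.30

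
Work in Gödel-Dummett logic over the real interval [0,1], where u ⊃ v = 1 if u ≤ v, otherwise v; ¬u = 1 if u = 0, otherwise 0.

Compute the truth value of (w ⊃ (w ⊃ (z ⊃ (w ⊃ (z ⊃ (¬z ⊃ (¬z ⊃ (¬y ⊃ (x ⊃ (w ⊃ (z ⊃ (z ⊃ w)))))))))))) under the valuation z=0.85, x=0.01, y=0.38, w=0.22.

¬z: Gödel ¬ of 0.85 = 0 (operand ≠ 0)
¬z: Gödel ¬ of 0.85 = 0 (operand ≠ 0)
¬y: Gödel ¬ of 0.38 = 0 (operand ≠ 0)
(z ⊃ w): 0.85 > 0.22, so result = 0.22
(z ⊃ (z ⊃ w)): 0.85 > 0.22, so result = 0.22
(w ⊃ (z ⊃ (z ⊃ w))): 0.22 ≤ 0.22, so result = 1
(x ⊃ (w ⊃ (z ⊃ (z ⊃ w)))): 0.01 ≤ 1, so result = 1
(¬y ⊃ (x ⊃ (w ⊃ (z ⊃ (z ⊃ w))))): 0 ≤ 1, so result = 1
(¬z ⊃ (¬y ⊃ (x ⊃ (w ⊃ (z ⊃ (z ⊃ w)))))): 0 ≤ 1, so result = 1
(¬z ⊃ (¬z ⊃ (¬y ⊃ (x ⊃ (w ⊃ (z ⊃ (z ⊃ w))))))): 0 ≤ 1, so result = 1
(z ⊃ (¬z ⊃ (¬z ⊃ (¬y ⊃ (x ⊃ (w ⊃ (z ⊃ (z ⊃ w)))))))): 0.85 ≤ 1, so result = 1
(w ⊃ (z ⊃ (¬z ⊃ (¬z ⊃ (¬y ⊃ (x ⊃ (w ⊃ (z ⊃ (z ⊃ w))))))))): 0.22 ≤ 1, so result = 1
(z ⊃ (w ⊃ (z ⊃ (¬z ⊃ (¬z ⊃ (¬y ⊃ (x ⊃ (w ⊃ (z ⊃ (z ⊃ w)))))))))): 0.85 ≤ 1, so result = 1
(w ⊃ (z ⊃ (w ⊃ (z ⊃ (¬z ⊃ (¬z ⊃ (¬y ⊃ (x ⊃ (w ⊃ (z ⊃ (z ⊃ w))))))))))): 0.22 ≤ 1, so result = 1
(w ⊃ (w ⊃ (z ⊃ (w ⊃ (z ⊃ (¬z ⊃ (¬z ⊃ (¬y ⊃ (x ⊃ (w ⊃ (z ⊃ (z ⊃ w)))))))))))): 0.22 ≤ 1, so result = 1

1.00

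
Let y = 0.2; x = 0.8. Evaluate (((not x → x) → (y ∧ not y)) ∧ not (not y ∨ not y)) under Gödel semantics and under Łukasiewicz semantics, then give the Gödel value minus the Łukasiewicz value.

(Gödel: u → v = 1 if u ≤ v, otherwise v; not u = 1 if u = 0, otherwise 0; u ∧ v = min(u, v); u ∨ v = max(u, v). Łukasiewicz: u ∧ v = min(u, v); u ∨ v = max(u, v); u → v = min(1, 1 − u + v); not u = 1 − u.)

-0.20

Gödel evaluation:
  not x: Gödel ¬ of 0.8 = 0 (operand ≠ 0)
  (not x → x): 0 ≤ 0.8, so result = 1
  not y: Gödel ¬ of 0.2 = 0 (operand ≠ 0)
  (y ∧ not y) = min(0.2, 0) = 0
  ((not x → x) → (y ∧ not y)): 1 > 0, so result = 0
  not y: Gödel ¬ of 0.2 = 0 (operand ≠ 0)
  not y: Gödel ¬ of 0.2 = 0 (operand ≠ 0)
  (not y ∨ not y) = max(0, 0) = 0
  not (not y ∨ not y): Gödel ¬ of 0 = 1 (operand is 0)
  (((not x → x) → (y ∧ not y)) ∧ not (not y ∨ not y)) = min(0, 1) = 0
  Gödel value = 0
Łukasiewicz evaluation:
  not x: Łukasiewicz ¬ gives 1 − 0.8 = 0.2
  (not x → x): min(1, 1 − 0.2 + 0.8) = 1
  not y: Łukasiewicz ¬ gives 1 − 0.2 = 0.8
  (y ∧ not y) = min(0.2, 0.8) = 0.2
  ((not x → x) → (y ∧ not y)): min(1, 1 − 1 + 0.2) = 0.2
  not y: Łukasiewicz ¬ gives 1 − 0.2 = 0.8
  not y: Łukasiewicz ¬ gives 1 − 0.2 = 0.8
  (not y ∨ not y) = max(0.8, 0.8) = 0.8
  not (not y ∨ not y): Łukasiewicz ¬ gives 1 − 0.8 = 0.2
  (((not x → x) → (y ∧ not y)) ∧ not (not y ∨ not y)) = min(0.2, 0.2) = 0.2
  Łukasiewicz value = 0.2
Difference: 0 − 0.2 = -0.20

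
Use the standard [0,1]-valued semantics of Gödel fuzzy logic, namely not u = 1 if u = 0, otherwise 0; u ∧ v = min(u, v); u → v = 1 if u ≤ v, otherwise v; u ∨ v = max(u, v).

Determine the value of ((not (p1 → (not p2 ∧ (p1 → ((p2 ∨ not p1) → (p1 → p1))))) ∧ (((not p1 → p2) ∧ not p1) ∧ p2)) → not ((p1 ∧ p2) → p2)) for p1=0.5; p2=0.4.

1.00

not p2: Gödel ¬ of 0.4 = 0 (operand ≠ 0)
not p1: Gödel ¬ of 0.5 = 0 (operand ≠ 0)
(p2 ∨ not p1) = max(0.4, 0) = 0.4
(p1 → p1): 0.5 ≤ 0.5, so result = 1
((p2 ∨ not p1) → (p1 → p1)): 0.4 ≤ 1, so result = 1
(p1 → ((p2 ∨ not p1) → (p1 → p1))): 0.5 ≤ 1, so result = 1
(not p2 ∧ (p1 → ((p2 ∨ not p1) → (p1 → p1)))) = min(0, 1) = 0
(p1 → (not p2 ∧ (p1 → ((p2 ∨ not p1) → (p1 → p1))))): 0.5 > 0, so result = 0
not (p1 → (not p2 ∧ (p1 → ((p2 ∨ not p1) → (p1 → p1))))): Gödel ¬ of 0 = 1 (operand is 0)
not p1: Gödel ¬ of 0.5 = 0 (operand ≠ 0)
(not p1 → p2): 0 ≤ 0.4, so result = 1
not p1: Gödel ¬ of 0.5 = 0 (operand ≠ 0)
((not p1 → p2) ∧ not p1) = min(1, 0) = 0
(((not p1 → p2) ∧ not p1) ∧ p2) = min(0, 0.4) = 0
(not (p1 → (not p2 ∧ (p1 → ((p2 ∨ not p1) → (p1 → p1))))) ∧ (((not p1 → p2) ∧ not p1) ∧ p2)) = min(1, 0) = 0
(p1 ∧ p2) = min(0.5, 0.4) = 0.4
((p1 ∧ p2) → p2): 0.4 ≤ 0.4, so result = 1
not ((p1 ∧ p2) → p2): Gödel ¬ of 1 = 0 (operand ≠ 0)
((not (p1 → (not p2 ∧ (p1 → ((p2 ∨ not p1) → (p1 → p1))))) ∧ (((not p1 → p2) ∧ not p1) ∧ p2)) → not ((p1 ∧ p2) → p2)): 0 ≤ 0, so result = 1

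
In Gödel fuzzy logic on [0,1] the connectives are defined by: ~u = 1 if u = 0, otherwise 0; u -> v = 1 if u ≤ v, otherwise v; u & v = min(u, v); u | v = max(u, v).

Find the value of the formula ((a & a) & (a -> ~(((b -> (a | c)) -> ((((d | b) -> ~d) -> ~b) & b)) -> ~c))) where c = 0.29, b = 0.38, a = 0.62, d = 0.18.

0.62

(a & a) = min(0.62, 0.62) = 0.62
(a | c) = max(0.62, 0.29) = 0.62
(b -> (a | c)): 0.38 ≤ 0.62, so result = 1
(d | b) = max(0.18, 0.38) = 0.38
~d: Gödel ¬ of 0.18 = 0 (operand ≠ 0)
((d | b) -> ~d): 0.38 > 0, so result = 0
~b: Gödel ¬ of 0.38 = 0 (operand ≠ 0)
(((d | b) -> ~d) -> ~b): 0 ≤ 0, so result = 1
((((d | b) -> ~d) -> ~b) & b) = min(1, 0.38) = 0.38
((b -> (a | c)) -> ((((d | b) -> ~d) -> ~b) & b)): 1 > 0.38, so result = 0.38
~c: Gödel ¬ of 0.29 = 0 (operand ≠ 0)
(((b -> (a | c)) -> ((((d | b) -> ~d) -> ~b) & b)) -> ~c): 0.38 > 0, so result = 0
~(((b -> (a | c)) -> ((((d | b) -> ~d) -> ~b) & b)) -> ~c): Gödel ¬ of 0 = 1 (operand is 0)
(a -> ~(((b -> (a | c)) -> ((((d | b) -> ~d) -> ~b) & b)) -> ~c)): 0.62 ≤ 1, so result = 1
((a & a) & (a -> ~(((b -> (a | c)) -> ((((d | b) -> ~d) -> ~b) & b)) -> ~c))) = min(0.62, 1) = 0.62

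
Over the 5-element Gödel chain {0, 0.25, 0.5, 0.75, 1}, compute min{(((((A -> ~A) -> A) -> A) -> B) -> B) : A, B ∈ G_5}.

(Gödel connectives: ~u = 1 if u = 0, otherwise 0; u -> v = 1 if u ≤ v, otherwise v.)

0.25

The minimum is attained at A = 0.25, B = 0.25:
  ~A: Gödel ¬ of 0.25 = 0 (operand ≠ 0)
  (A -> ~A): 0.25 > 0, so result = 0
  ((A -> ~A) -> A): 0 ≤ 0.25, so result = 1
  (((A -> ~A) -> A) -> A): 1 > 0.25, so result = 0.25
  ((((A -> ~A) -> A) -> A) -> B): 0.25 ≤ 0.25, so result = 1
  (((((A -> ~A) -> A) -> A) -> B) -> B): 1 > 0.25, so result = 0.25
Checking all 25 assignments confirms none give a value below 0.25.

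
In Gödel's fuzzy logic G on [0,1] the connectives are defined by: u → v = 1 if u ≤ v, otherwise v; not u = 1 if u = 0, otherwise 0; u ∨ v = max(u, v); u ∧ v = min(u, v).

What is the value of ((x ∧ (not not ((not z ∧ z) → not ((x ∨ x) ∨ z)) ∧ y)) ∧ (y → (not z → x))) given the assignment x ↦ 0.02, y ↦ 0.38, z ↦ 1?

not z: Gödel ¬ of 1 = 0 (operand ≠ 0)
(not z ∧ z) = min(0, 1) = 0
(x ∨ x) = max(0.02, 0.02) = 0.02
((x ∨ x) ∨ z) = max(0.02, 1) = 1
not ((x ∨ x) ∨ z): Gödel ¬ of 1 = 0 (operand ≠ 0)
((not z ∧ z) → not ((x ∨ x) ∨ z)): 0 ≤ 0, so result = 1
not ((not z ∧ z) → not ((x ∨ x) ∨ z)): Gödel ¬ of 1 = 0 (operand ≠ 0)
not not ((not z ∧ z) → not ((x ∨ x) ∨ z)): Gödel ¬ of 0 = 1 (operand is 0)
(not not ((not z ∧ z) → not ((x ∨ x) ∨ z)) ∧ y) = min(1, 0.38) = 0.38
(x ∧ (not not ((not z ∧ z) → not ((x ∨ x) ∨ z)) ∧ y)) = min(0.02, 0.38) = 0.02
not z: Gödel ¬ of 1 = 0 (operand ≠ 0)
(not z → x): 0 ≤ 0.02, so result = 1
(y → (not z → x)): 0.38 ≤ 1, so result = 1
((x ∧ (not not ((not z ∧ z) → not ((x ∨ x) ∨ z)) ∧ y)) ∧ (y → (not z → x))) = min(0.02, 1) = 0.02

0.02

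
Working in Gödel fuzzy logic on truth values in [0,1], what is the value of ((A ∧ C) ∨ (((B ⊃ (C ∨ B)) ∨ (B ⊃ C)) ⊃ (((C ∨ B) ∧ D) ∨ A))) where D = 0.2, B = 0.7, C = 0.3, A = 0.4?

0.40

(A ∧ C) = min(0.4, 0.3) = 0.3
(C ∨ B) = max(0.3, 0.7) = 0.7
(B ⊃ (C ∨ B)): 0.7 ≤ 0.7, so result = 1
(B ⊃ C): 0.7 > 0.3, so result = 0.3
((B ⊃ (C ∨ B)) ∨ (B ⊃ C)) = max(1, 0.3) = 1
(C ∨ B) = max(0.3, 0.7) = 0.7
((C ∨ B) ∧ D) = min(0.7, 0.2) = 0.2
(((C ∨ B) ∧ D) ∨ A) = max(0.2, 0.4) = 0.4
(((B ⊃ (C ∨ B)) ∨ (B ⊃ C)) ⊃ (((C ∨ B) ∧ D) ∨ A)): 1 > 0.4, so result = 0.4
((A ∧ C) ∨ (((B ⊃ (C ∨ B)) ∨ (B ⊃ C)) ⊃ (((C ∨ B) ∧ D) ∨ A))) = max(0.3, 0.4) = 0.4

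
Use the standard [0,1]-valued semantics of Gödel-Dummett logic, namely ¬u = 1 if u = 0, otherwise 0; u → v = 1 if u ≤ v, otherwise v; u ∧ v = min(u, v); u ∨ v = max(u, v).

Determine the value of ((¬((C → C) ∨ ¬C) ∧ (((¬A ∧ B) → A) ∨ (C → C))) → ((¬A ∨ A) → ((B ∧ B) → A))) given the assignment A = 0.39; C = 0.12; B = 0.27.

(C → C): 0.12 ≤ 0.12, so result = 1
¬C: Gödel ¬ of 0.12 = 0 (operand ≠ 0)
((C → C) ∨ ¬C) = max(1, 0) = 1
¬((C → C) ∨ ¬C): Gödel ¬ of 1 = 0 (operand ≠ 0)
¬A: Gödel ¬ of 0.39 = 0 (operand ≠ 0)
(¬A ∧ B) = min(0, 0.27) = 0
((¬A ∧ B) → A): 0 ≤ 0.39, so result = 1
(C → C): 0.12 ≤ 0.12, so result = 1
(((¬A ∧ B) → A) ∨ (C → C)) = max(1, 1) = 1
(¬((C → C) ∨ ¬C) ∧ (((¬A ∧ B) → A) ∨ (C → C))) = min(0, 1) = 0
¬A: Gödel ¬ of 0.39 = 0 (operand ≠ 0)
(¬A ∨ A) = max(0, 0.39) = 0.39
(B ∧ B) = min(0.27, 0.27) = 0.27
((B ∧ B) → A): 0.27 ≤ 0.39, so result = 1
((¬A ∨ A) → ((B ∧ B) → A)): 0.39 ≤ 1, so result = 1
((¬((C → C) ∨ ¬C) ∧ (((¬A ∧ B) → A) ∨ (C → C))) → ((¬A ∨ A) → ((B ∧ B) → A))): 0 ≤ 1, so result = 1

1.00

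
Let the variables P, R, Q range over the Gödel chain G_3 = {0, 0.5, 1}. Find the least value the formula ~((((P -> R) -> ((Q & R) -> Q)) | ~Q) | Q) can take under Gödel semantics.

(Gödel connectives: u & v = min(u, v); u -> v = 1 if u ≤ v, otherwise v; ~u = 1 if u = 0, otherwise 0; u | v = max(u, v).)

The minimum is attained at P = 0, R = 0, Q = 0:
  (P -> R): 0 ≤ 0, so result = 1
  (Q & R) = min(0, 0) = 0
  ((Q & R) -> Q): 0 ≤ 0, so result = 1
  ((P -> R) -> ((Q & R) -> Q)): 1 ≤ 1, so result = 1
  ~Q: Gödel ¬ of 0 = 1 (operand is 0)
  (((P -> R) -> ((Q & R) -> Q)) | ~Q) = max(1, 1) = 1
  ((((P -> R) -> ((Q & R) -> Q)) | ~Q) | Q) = max(1, 0) = 1
  ~((((P -> R) -> ((Q & R) -> Q)) | ~Q) | Q): Gödel ¬ of 1 = 0 (operand ≠ 0)
Checking all 27 assignments confirms none give a value below 0.00.

0.00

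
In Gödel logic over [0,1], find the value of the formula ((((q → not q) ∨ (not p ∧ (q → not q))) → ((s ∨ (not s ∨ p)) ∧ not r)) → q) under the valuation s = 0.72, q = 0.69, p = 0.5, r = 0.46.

not q: Gödel ¬ of 0.69 = 0 (operand ≠ 0)
(q → not q): 0.69 > 0, so result = 0
not p: Gödel ¬ of 0.5 = 0 (operand ≠ 0)
not q: Gödel ¬ of 0.69 = 0 (operand ≠ 0)
(q → not q): 0.69 > 0, so result = 0
(not p ∧ (q → not q)) = min(0, 0) = 0
((q → not q) ∨ (not p ∧ (q → not q))) = max(0, 0) = 0
not s: Gödel ¬ of 0.72 = 0 (operand ≠ 0)
(not s ∨ p) = max(0, 0.5) = 0.5
(s ∨ (not s ∨ p)) = max(0.72, 0.5) = 0.72
not r: Gödel ¬ of 0.46 = 0 (operand ≠ 0)
((s ∨ (not s ∨ p)) ∧ not r) = min(0.72, 0) = 0
(((q → not q) ∨ (not p ∧ (q → not q))) → ((s ∨ (not s ∨ p)) ∧ not r)): 0 ≤ 0, so result = 1
((((q → not q) ∨ (not p ∧ (q → not q))) → ((s ∨ (not s ∨ p)) ∧ not r)) → q): 1 > 0.69, so result = 0.69

0.69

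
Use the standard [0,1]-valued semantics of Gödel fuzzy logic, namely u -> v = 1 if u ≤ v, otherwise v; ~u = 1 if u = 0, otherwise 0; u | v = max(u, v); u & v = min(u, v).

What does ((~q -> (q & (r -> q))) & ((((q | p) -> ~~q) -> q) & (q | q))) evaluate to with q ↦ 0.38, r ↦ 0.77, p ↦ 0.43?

0.38

~q: Gödel ¬ of 0.38 = 0 (operand ≠ 0)
(r -> q): 0.77 > 0.38, so result = 0.38
(q & (r -> q)) = min(0.38, 0.38) = 0.38
(~q -> (q & (r -> q))): 0 ≤ 0.38, so result = 1
(q | p) = max(0.38, 0.43) = 0.43
~q: Gödel ¬ of 0.38 = 0 (operand ≠ 0)
~~q: Gödel ¬ of 0 = 1 (operand is 0)
((q | p) -> ~~q): 0.43 ≤ 1, so result = 1
(((q | p) -> ~~q) -> q): 1 > 0.38, so result = 0.38
(q | q) = max(0.38, 0.38) = 0.38
((((q | p) -> ~~q) -> q) & (q | q)) = min(0.38, 0.38) = 0.38
((~q -> (q & (r -> q))) & ((((q | p) -> ~~q) -> q) & (q | q))) = min(1, 0.38) = 0.38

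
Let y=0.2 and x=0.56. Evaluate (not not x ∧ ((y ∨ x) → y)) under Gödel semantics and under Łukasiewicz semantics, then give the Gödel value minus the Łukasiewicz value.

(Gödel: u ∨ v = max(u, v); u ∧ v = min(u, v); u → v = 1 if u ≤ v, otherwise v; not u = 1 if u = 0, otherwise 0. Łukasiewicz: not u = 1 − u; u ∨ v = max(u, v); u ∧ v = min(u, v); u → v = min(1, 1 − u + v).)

Gödel evaluation:
  not x: Gödel ¬ of 0.56 = 0 (operand ≠ 0)
  not not x: Gödel ¬ of 0 = 1 (operand is 0)
  (y ∨ x) = max(0.2, 0.56) = 0.56
  ((y ∨ x) → y): 0.56 > 0.2, so result = 0.2
  (not not x ∧ ((y ∨ x) → y)) = min(1, 0.2) = 0.2
  Gödel value = 0.2
Łukasiewicz evaluation:
  not x: Łukasiewicz ¬ gives 1 − 0.56 = 0.44
  not not x: Łukasiewicz ¬ gives 1 − 0.44 = 0.56
  (y ∨ x) = max(0.2, 0.56) = 0.56
  ((y ∨ x) → y): min(1, 1 − 0.56 + 0.2) = 0.64
  (not not x ∧ ((y ∨ x) → y)) = min(0.56, 0.64) = 0.56
  Łukasiewicz value = 0.56
Difference: 0.2 − 0.56 = -0.36

-0.36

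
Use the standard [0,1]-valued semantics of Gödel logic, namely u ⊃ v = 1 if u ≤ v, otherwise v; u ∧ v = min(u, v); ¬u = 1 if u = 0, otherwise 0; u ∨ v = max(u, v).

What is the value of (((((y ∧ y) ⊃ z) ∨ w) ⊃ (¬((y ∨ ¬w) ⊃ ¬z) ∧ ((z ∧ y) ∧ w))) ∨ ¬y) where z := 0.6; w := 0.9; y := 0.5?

0.50

(y ∧ y) = min(0.5, 0.5) = 0.5
((y ∧ y) ⊃ z): 0.5 ≤ 0.6, so result = 1
(((y ∧ y) ⊃ z) ∨ w) = max(1, 0.9) = 1
¬w: Gödel ¬ of 0.9 = 0 (operand ≠ 0)
(y ∨ ¬w) = max(0.5, 0) = 0.5
¬z: Gödel ¬ of 0.6 = 0 (operand ≠ 0)
((y ∨ ¬w) ⊃ ¬z): 0.5 > 0, so result = 0
¬((y ∨ ¬w) ⊃ ¬z): Gödel ¬ of 0 = 1 (operand is 0)
(z ∧ y) = min(0.6, 0.5) = 0.5
((z ∧ y) ∧ w) = min(0.5, 0.9) = 0.5
(¬((y ∨ ¬w) ⊃ ¬z) ∧ ((z ∧ y) ∧ w)) = min(1, 0.5) = 0.5
((((y ∧ y) ⊃ z) ∨ w) ⊃ (¬((y ∨ ¬w) ⊃ ¬z) ∧ ((z ∧ y) ∧ w))): 1 > 0.5, so result = 0.5
¬y: Gödel ¬ of 0.5 = 0 (operand ≠ 0)
(((((y ∧ y) ⊃ z) ∨ w) ⊃ (¬((y ∨ ¬w) ⊃ ¬z) ∧ ((z ∧ y) ∧ w))) ∨ ¬y) = max(0.5, 0) = 0.5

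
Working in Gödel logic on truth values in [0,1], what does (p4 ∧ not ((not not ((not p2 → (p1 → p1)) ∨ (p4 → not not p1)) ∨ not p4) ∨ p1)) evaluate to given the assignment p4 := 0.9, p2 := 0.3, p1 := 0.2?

0.00

not p2: Gödel ¬ of 0.3 = 0 (operand ≠ 0)
(p1 → p1): 0.2 ≤ 0.2, so result = 1
(not p2 → (p1 → p1)): 0 ≤ 1, so result = 1
not p1: Gödel ¬ of 0.2 = 0 (operand ≠ 0)
not not p1: Gödel ¬ of 0 = 1 (operand is 0)
(p4 → not not p1): 0.9 ≤ 1, so result = 1
((not p2 → (p1 → p1)) ∨ (p4 → not not p1)) = max(1, 1) = 1
not ((not p2 → (p1 → p1)) ∨ (p4 → not not p1)): Gödel ¬ of 1 = 0 (operand ≠ 0)
not not ((not p2 → (p1 → p1)) ∨ (p4 → not not p1)): Gödel ¬ of 0 = 1 (operand is 0)
not p4: Gödel ¬ of 0.9 = 0 (operand ≠ 0)
(not not ((not p2 → (p1 → p1)) ∨ (p4 → not not p1)) ∨ not p4) = max(1, 0) = 1
((not not ((not p2 → (p1 → p1)) ∨ (p4 → not not p1)) ∨ not p4) ∨ p1) = max(1, 0.2) = 1
not ((not not ((not p2 → (p1 → p1)) ∨ (p4 → not not p1)) ∨ not p4) ∨ p1): Gödel ¬ of 1 = 0 (operand ≠ 0)
(p4 ∧ not ((not not ((not p2 → (p1 → p1)) ∨ (p4 → not not p1)) ∨ not p4) ∨ p1)) = min(0.9, 0) = 0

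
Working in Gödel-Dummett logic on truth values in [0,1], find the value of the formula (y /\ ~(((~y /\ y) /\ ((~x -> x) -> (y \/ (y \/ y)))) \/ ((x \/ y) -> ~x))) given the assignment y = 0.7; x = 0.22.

0.70

~y: Gödel ¬ of 0.7 = 0 (operand ≠ 0)
(~y /\ y) = min(0, 0.7) = 0
~x: Gödel ¬ of 0.22 = 0 (operand ≠ 0)
(~x -> x): 0 ≤ 0.22, so result = 1
(y \/ y) = max(0.7, 0.7) = 0.7
(y \/ (y \/ y)) = max(0.7, 0.7) = 0.7
((~x -> x) -> (y \/ (y \/ y))): 1 > 0.7, so result = 0.7
((~y /\ y) /\ ((~x -> x) -> (y \/ (y \/ y)))) = min(0, 0.7) = 0
(x \/ y) = max(0.22, 0.7) = 0.7
~x: Gödel ¬ of 0.22 = 0 (operand ≠ 0)
((x \/ y) -> ~x): 0.7 > 0, so result = 0
(((~y /\ y) /\ ((~x -> x) -> (y \/ (y \/ y)))) \/ ((x \/ y) -> ~x)) = max(0, 0) = 0
~(((~y /\ y) /\ ((~x -> x) -> (y \/ (y \/ y)))) \/ ((x \/ y) -> ~x)): Gödel ¬ of 0 = 1 (operand is 0)
(y /\ ~(((~y /\ y) /\ ((~x -> x) -> (y \/ (y \/ y)))) \/ ((x \/ y) -> ~x))) = min(0.7, 1) = 0.7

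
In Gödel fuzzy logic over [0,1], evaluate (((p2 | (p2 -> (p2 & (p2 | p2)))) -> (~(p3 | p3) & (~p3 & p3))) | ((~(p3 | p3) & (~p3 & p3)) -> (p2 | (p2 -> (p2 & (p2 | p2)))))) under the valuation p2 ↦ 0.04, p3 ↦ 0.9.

1.00

(p2 | p2) = max(0.04, 0.04) = 0.04
(p2 & (p2 | p2)) = min(0.04, 0.04) = 0.04
(p2 -> (p2 & (p2 | p2))): 0.04 ≤ 0.04, so result = 1
(p2 | (p2 -> (p2 & (p2 | p2)))) = max(0.04, 1) = 1
(p3 | p3) = max(0.9, 0.9) = 0.9
~(p3 | p3): Gödel ¬ of 0.9 = 0 (operand ≠ 0)
~p3: Gödel ¬ of 0.9 = 0 (operand ≠ 0)
(~p3 & p3) = min(0, 0.9) = 0
(~(p3 | p3) & (~p3 & p3)) = min(0, 0) = 0
((p2 | (p2 -> (p2 & (p2 | p2)))) -> (~(p3 | p3) & (~p3 & p3))): 1 > 0, so result = 0
(p3 | p3) = max(0.9, 0.9) = 0.9
~(p3 | p3): Gödel ¬ of 0.9 = 0 (operand ≠ 0)
~p3: Gödel ¬ of 0.9 = 0 (operand ≠ 0)
(~p3 & p3) = min(0, 0.9) = 0
(~(p3 | p3) & (~p3 & p3)) = min(0, 0) = 0
(p2 | p2) = max(0.04, 0.04) = 0.04
(p2 & (p2 | p2)) = min(0.04, 0.04) = 0.04
(p2 -> (p2 & (p2 | p2))): 0.04 ≤ 0.04, so result = 1
(p2 | (p2 -> (p2 & (p2 | p2)))) = max(0.04, 1) = 1
((~(p3 | p3) & (~p3 & p3)) -> (p2 | (p2 -> (p2 & (p2 | p2))))): 0 ≤ 1, so result = 1
(((p2 | (p2 -> (p2 & (p2 | p2)))) -> (~(p3 | p3) & (~p3 & p3))) | ((~(p3 | p3) & (~p3 & p3)) -> (p2 | (p2 -> (p2 & (p2 | p2)))))) = max(0, 1) = 1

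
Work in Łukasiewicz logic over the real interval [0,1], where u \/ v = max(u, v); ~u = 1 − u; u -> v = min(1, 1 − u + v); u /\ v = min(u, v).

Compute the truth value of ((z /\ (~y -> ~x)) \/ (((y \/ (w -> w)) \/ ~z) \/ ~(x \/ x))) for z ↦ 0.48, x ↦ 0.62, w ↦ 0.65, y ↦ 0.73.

1.00

~y: Łukasiewicz ¬ gives 1 − 0.73 = 0.27
~x: Łukasiewicz ¬ gives 1 − 0.62 = 0.38
(~y -> ~x): min(1, 1 − 0.27 + 0.38) = 1
(z /\ (~y -> ~x)) = min(0.48, 1) = 0.48
(w -> w): min(1, 1 − 0.65 + 0.65) = 1
(y \/ (w -> w)) = max(0.73, 1) = 1
~z: Łukasiewicz ¬ gives 1 − 0.48 = 0.52
((y \/ (w -> w)) \/ ~z) = max(1, 0.52) = 1
(x \/ x) = max(0.62, 0.62) = 0.62
~(x \/ x): Łukasiewicz ¬ gives 1 − 0.62 = 0.38
(((y \/ (w -> w)) \/ ~z) \/ ~(x \/ x)) = max(1, 0.38) = 1
((z /\ (~y -> ~x)) \/ (((y \/ (w -> w)) \/ ~z) \/ ~(x \/ x))) = max(0.48, 1) = 1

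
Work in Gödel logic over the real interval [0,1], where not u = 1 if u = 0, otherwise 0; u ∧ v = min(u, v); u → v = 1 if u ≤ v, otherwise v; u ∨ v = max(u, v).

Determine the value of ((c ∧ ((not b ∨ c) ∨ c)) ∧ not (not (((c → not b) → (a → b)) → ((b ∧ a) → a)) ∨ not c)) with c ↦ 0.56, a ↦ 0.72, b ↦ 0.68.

not b: Gödel ¬ of 0.68 = 0 (operand ≠ 0)
(not b ∨ c) = max(0, 0.56) = 0.56
((not b ∨ c) ∨ c) = max(0.56, 0.56) = 0.56
(c ∧ ((not b ∨ c) ∨ c)) = min(0.56, 0.56) = 0.56
not b: Gödel ¬ of 0.68 = 0 (operand ≠ 0)
(c → not b): 0.56 > 0, so result = 0
(a → b): 0.72 > 0.68, so result = 0.68
((c → not b) → (a → b)): 0 ≤ 0.68, so result = 1
(b ∧ a) = min(0.68, 0.72) = 0.68
((b ∧ a) → a): 0.68 ≤ 0.72, so result = 1
(((c → not b) → (a → b)) → ((b ∧ a) → a)): 1 ≤ 1, so result = 1
not (((c → not b) → (a → b)) → ((b ∧ a) → a)): Gödel ¬ of 1 = 0 (operand ≠ 0)
not c: Gödel ¬ of 0.56 = 0 (operand ≠ 0)
(not (((c → not b) → (a → b)) → ((b ∧ a) → a)) ∨ not c) = max(0, 0) = 0
not (not (((c → not b) → (a → b)) → ((b ∧ a) → a)) ∨ not c): Gödel ¬ of 0 = 1 (operand is 0)
((c ∧ ((not b ∨ c) ∨ c)) ∧ not (not (((c → not b) → (a → b)) → ((b ∧ a) → a)) ∨ not c)) = min(0.56, 1) = 0.56

0.56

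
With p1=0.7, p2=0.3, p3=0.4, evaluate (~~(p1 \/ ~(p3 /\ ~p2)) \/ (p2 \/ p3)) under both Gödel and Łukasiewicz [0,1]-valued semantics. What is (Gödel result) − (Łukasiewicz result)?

Gödel evaluation:
  ~p2: Gödel ¬ of 0.3 = 0 (operand ≠ 0)
  (p3 /\ ~p2) = min(0.4, 0) = 0
  ~(p3 /\ ~p2): Gödel ¬ of 0 = 1 (operand is 0)
  (p1 \/ ~(p3 /\ ~p2)) = max(0.7, 1) = 1
  ~(p1 \/ ~(p3 /\ ~p2)): Gödel ¬ of 1 = 0 (operand ≠ 0)
  ~~(p1 \/ ~(p3 /\ ~p2)): Gödel ¬ of 0 = 1 (operand is 0)
  (p2 \/ p3) = max(0.3, 0.4) = 0.4
  (~~(p1 \/ ~(p3 /\ ~p2)) \/ (p2 \/ p3)) = max(1, 0.4) = 1
  Gödel value = 1
Łukasiewicz evaluation:
  ~p2: Łukasiewicz ¬ gives 1 − 0.3 = 0.7
  (p3 /\ ~p2) = min(0.4, 0.7) = 0.4
  ~(p3 /\ ~p2): Łukasiewicz ¬ gives 1 − 0.4 = 0.6
  (p1 \/ ~(p3 /\ ~p2)) = max(0.7, 0.6) = 0.7
  ~(p1 \/ ~(p3 /\ ~p2)): Łukasiewicz ¬ gives 1 − 0.7 = 0.3
  ~~(p1 \/ ~(p3 /\ ~p2)): Łukasiewicz ¬ gives 1 − 0.3 = 0.7
  (p2 \/ p3) = max(0.3, 0.4) = 0.4
  (~~(p1 \/ ~(p3 /\ ~p2)) \/ (p2 \/ p3)) = max(0.7, 0.4) = 0.7
  Łukasiewicz value = 0.7
Difference: 1 − 0.7 = 0.30

0.30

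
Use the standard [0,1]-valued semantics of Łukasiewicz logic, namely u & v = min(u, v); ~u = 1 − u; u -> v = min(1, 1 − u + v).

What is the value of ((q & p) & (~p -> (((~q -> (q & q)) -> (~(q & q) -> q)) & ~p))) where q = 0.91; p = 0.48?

0.48

(q & p) = min(0.91, 0.48) = 0.48
~p: Łukasiewicz ¬ gives 1 − 0.48 = 0.52
~q: Łukasiewicz ¬ gives 1 − 0.91 = 0.09
(q & q) = min(0.91, 0.91) = 0.91
(~q -> (q & q)): min(1, 1 − 0.09 + 0.91) = 1
(q & q) = min(0.91, 0.91) = 0.91
~(q & q): Łukasiewicz ¬ gives 1 − 0.91 = 0.09
(~(q & q) -> q): min(1, 1 − 0.09 + 0.91) = 1
((~q -> (q & q)) -> (~(q & q) -> q)): min(1, 1 − 1 + 1) = 1
~p: Łukasiewicz ¬ gives 1 − 0.48 = 0.52
(((~q -> (q & q)) -> (~(q & q) -> q)) & ~p) = min(1, 0.52) = 0.52
(~p -> (((~q -> (q & q)) -> (~(q & q) -> q)) & ~p)): min(1, 1 − 0.52 + 0.52) = 1
((q & p) & (~p -> (((~q -> (q & q)) -> (~(q & q) -> q)) & ~p))) = min(0.48, 1) = 0.48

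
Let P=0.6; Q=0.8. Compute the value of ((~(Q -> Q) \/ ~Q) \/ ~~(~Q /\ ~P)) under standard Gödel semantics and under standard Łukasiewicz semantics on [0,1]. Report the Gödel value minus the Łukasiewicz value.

-0.20

Gödel evaluation:
  (Q -> Q): 0.8 ≤ 0.8, so result = 1
  ~(Q -> Q): Gödel ¬ of 1 = 0 (operand ≠ 0)
  ~Q: Gödel ¬ of 0.8 = 0 (operand ≠ 0)
  (~(Q -> Q) \/ ~Q) = max(0, 0) = 0
  ~Q: Gödel ¬ of 0.8 = 0 (operand ≠ 0)
  ~P: Gödel ¬ of 0.6 = 0 (operand ≠ 0)
  (~Q /\ ~P) = min(0, 0) = 0
  ~(~Q /\ ~P): Gödel ¬ of 0 = 1 (operand is 0)
  ~~(~Q /\ ~P): Gödel ¬ of 1 = 0 (operand ≠ 0)
  ((~(Q -> Q) \/ ~Q) \/ ~~(~Q /\ ~P)) = max(0, 0) = 0
  Gödel value = 0
Łukasiewicz evaluation:
  (Q -> Q): min(1, 1 − 0.8 + 0.8) = 1
  ~(Q -> Q): Łukasiewicz ¬ gives 1 − 1 = 0
  ~Q: Łukasiewicz ¬ gives 1 − 0.8 = 0.2
  (~(Q -> Q) \/ ~Q) = max(0, 0.2) = 0.2
  ~Q: Łukasiewicz ¬ gives 1 − 0.8 = 0.2
  ~P: Łukasiewicz ¬ gives 1 − 0.6 = 0.4
  (~Q /\ ~P) = min(0.2, 0.4) = 0.2
  ~(~Q /\ ~P): Łukasiewicz ¬ gives 1 − 0.2 = 0.8
  ~~(~Q /\ ~P): Łukasiewicz ¬ gives 1 − 0.8 = 0.2
  ((~(Q -> Q) \/ ~Q) \/ ~~(~Q /\ ~P)) = max(0.2, 0.2) = 0.2
  Łukasiewicz value = 0.2
Difference: 0 − 0.2 = -0.20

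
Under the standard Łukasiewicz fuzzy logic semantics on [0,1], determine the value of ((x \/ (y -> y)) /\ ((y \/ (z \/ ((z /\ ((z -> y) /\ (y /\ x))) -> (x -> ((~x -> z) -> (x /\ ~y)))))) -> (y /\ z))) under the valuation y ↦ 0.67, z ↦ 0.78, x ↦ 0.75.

0.76

(y -> y): min(1, 1 − 0.67 + 0.67) = 1
(x \/ (y -> y)) = max(0.75, 1) = 1
(z -> y): min(1, 1 − 0.78 + 0.67) = 0.89
(y /\ x) = min(0.67, 0.75) = 0.67
((z -> y) /\ (y /\ x)) = min(0.89, 0.67) = 0.67
(z /\ ((z -> y) /\ (y /\ x))) = min(0.78, 0.67) = 0.67
~x: Łukasiewicz ¬ gives 1 − 0.75 = 0.25
(~x -> z): min(1, 1 − 0.25 + 0.78) = 1
~y: Łukasiewicz ¬ gives 1 − 0.67 = 0.33
(x /\ ~y) = min(0.75, 0.33) = 0.33
((~x -> z) -> (x /\ ~y)): min(1, 1 − 1 + 0.33) = 0.33
(x -> ((~x -> z) -> (x /\ ~y))): min(1, 1 − 0.75 + 0.33) = 0.58
((z /\ ((z -> y) /\ (y /\ x))) -> (x -> ((~x -> z) -> (x /\ ~y)))): min(1, 1 − 0.67 + 0.58) = 0.91
(z \/ ((z /\ ((z -> y) /\ (y /\ x))) -> (x -> ((~x -> z) -> (x /\ ~y))))) = max(0.78, 0.91) = 0.91
(y \/ (z \/ ((z /\ ((z -> y) /\ (y /\ x))) -> (x -> ((~x -> z) -> (x /\ ~y)))))) = max(0.67, 0.91) = 0.91
(y /\ z) = min(0.67, 0.78) = 0.67
((y \/ (z \/ ((z /\ ((z -> y) /\ (y /\ x))) -> (x -> ((~x -> z) -> (x /\ ~y)))))) -> (y /\ z)): min(1, 1 − 0.91 + 0.67) = 0.76
((x \/ (y -> y)) /\ ((y \/ (z \/ ((z /\ ((z -> y) /\ (y /\ x))) -> (x -> ((~x -> z) -> (x /\ ~y)))))) -> (y /\ z))) = min(1, 0.76) = 0.76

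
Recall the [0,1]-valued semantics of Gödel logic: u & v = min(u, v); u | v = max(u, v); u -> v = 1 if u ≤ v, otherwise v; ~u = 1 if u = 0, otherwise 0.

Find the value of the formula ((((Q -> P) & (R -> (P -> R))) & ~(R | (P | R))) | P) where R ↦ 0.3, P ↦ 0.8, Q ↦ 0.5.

(Q -> P): 0.5 ≤ 0.8, so result = 1
(P -> R): 0.8 > 0.3, so result = 0.3
(R -> (P -> R)): 0.3 ≤ 0.3, so result = 1
((Q -> P) & (R -> (P -> R))) = min(1, 1) = 1
(P | R) = max(0.8, 0.3) = 0.8
(R | (P | R)) = max(0.3, 0.8) = 0.8
~(R | (P | R)): Gödel ¬ of 0.8 = 0 (operand ≠ 0)
(((Q -> P) & (R -> (P -> R))) & ~(R | (P | R))) = min(1, 0) = 0
((((Q -> P) & (R -> (P -> R))) & ~(R | (P | R))) | P) = max(0, 0.8) = 0.8

0.80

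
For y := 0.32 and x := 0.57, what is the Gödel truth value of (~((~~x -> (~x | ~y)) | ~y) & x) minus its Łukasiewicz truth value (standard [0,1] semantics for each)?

0.57

Gödel evaluation:
  ~x: Gödel ¬ of 0.57 = 0 (operand ≠ 0)
  ~~x: Gödel ¬ of 0 = 1 (operand is 0)
  ~x: Gödel ¬ of 0.57 = 0 (operand ≠ 0)
  ~y: Gödel ¬ of 0.32 = 0 (operand ≠ 0)
  (~x | ~y) = max(0, 0) = 0
  (~~x -> (~x | ~y)): 1 > 0, so result = 0
  ~y: Gödel ¬ of 0.32 = 0 (operand ≠ 0)
  ((~~x -> (~x | ~y)) | ~y) = max(0, 0) = 0
  ~((~~x -> (~x | ~y)) | ~y): Gödel ¬ of 0 = 1 (operand is 0)
  (~((~~x -> (~x | ~y)) | ~y) & x) = min(1, 0.57) = 0.57
  Gödel value = 0.57
Łukasiewicz evaluation:
  ~x: Łukasiewicz ¬ gives 1 − 0.57 = 0.43
  ~~x: Łukasiewicz ¬ gives 1 − 0.43 = 0.57
  ~x: Łukasiewicz ¬ gives 1 − 0.57 = 0.43
  ~y: Łukasiewicz ¬ gives 1 − 0.32 = 0.68
  (~x | ~y) = max(0.43, 0.68) = 0.68
  (~~x -> (~x | ~y)): min(1, 1 − 0.57 + 0.68) = 1
  ~y: Łukasiewicz ¬ gives 1 − 0.32 = 0.68
  ((~~x -> (~x | ~y)) | ~y) = max(1, 0.68) = 1
  ~((~~x -> (~x | ~y)) | ~y): Łukasiewicz ¬ gives 1 − 1 = 0
  (~((~~x -> (~x | ~y)) | ~y) & x) = min(0, 0.57) = 0
  Łukasiewicz value = 0
Difference: 0.57 − 0 = 0.57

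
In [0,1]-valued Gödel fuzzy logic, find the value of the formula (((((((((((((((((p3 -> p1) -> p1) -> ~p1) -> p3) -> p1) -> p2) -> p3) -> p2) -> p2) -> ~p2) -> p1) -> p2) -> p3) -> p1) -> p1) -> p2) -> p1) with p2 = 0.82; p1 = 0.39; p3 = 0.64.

(p3 -> p1): 0.64 > 0.39, so result = 0.39
((p3 -> p1) -> p1): 0.39 ≤ 0.39, so result = 1
~p1: Gödel ¬ of 0.39 = 0 (operand ≠ 0)
(((p3 -> p1) -> p1) -> ~p1): 1 > 0, so result = 0
((((p3 -> p1) -> p1) -> ~p1) -> p3): 0 ≤ 0.64, so result = 1
(((((p3 -> p1) -> p1) -> ~p1) -> p3) -> p1): 1 > 0.39, so result = 0.39
((((((p3 -> p1) -> p1) -> ~p1) -> p3) -> p1) -> p2): 0.39 ≤ 0.82, so result = 1
(((((((p3 -> p1) -> p1) -> ~p1) -> p3) -> p1) -> p2) -> p3): 1 > 0.64, so result = 0.64
((((((((p3 -> p1) -> p1) -> ~p1) -> p3) -> p1) -> p2) -> p3) -> p2): 0.64 ≤ 0.82, so result = 1
(((((((((p3 -> p1) -> p1) -> ~p1) -> p3) -> p1) -> p2) -> p3) -> p2) -> p2): 1 > 0.82, so result = 0.82
~p2: Gödel ¬ of 0.82 = 0 (operand ≠ 0)
((((((((((p3 -> p1) -> p1) -> ~p1) -> p3) -> p1) -> p2) -> p3) -> p2) -> p2) -> ~p2): 0.82 > 0, so result = 0
(((((((((((p3 -> p1) -> p1) -> ~p1) -> p3) -> p1) -> p2) -> p3) -> p2) -> p2) -> ~p2) -> p1): 0 ≤ 0.39, so result = 1
((((((((((((p3 -> p1) -> p1) -> ~p1) -> p3) -> p1) -> p2) -> p3) -> p2) -> p2) -> ~p2) -> p1) -> p2): 1 > 0.82, so result = 0.82
(((((((((((((p3 -> p1) -> p1) -> ~p1) -> p3) -> p1) -> p2) -> p3) -> p2) -> p2) -> ~p2) -> p1) -> p2) -> p3): 0.82 > 0.64, so result = 0.64
((((((((((((((p3 -> p1) -> p1) -> ~p1) -> p3) -> p1) -> p2) -> p3) -> p2) -> p2) -> ~p2) -> p1) -> p2) -> p3) -> p1): 0.64 > 0.39, so result = 0.39
(((((((((((((((p3 -> p1) -> p1) -> ~p1) -> p3) -> p1) -> p2) -> p3) -> p2) -> p2) -> ~p2) -> p1) -> p2) -> p3) -> p1) -> p1): 0.39 ≤ 0.39, so result = 1
((((((((((((((((p3 -> p1) -> p1) -> ~p1) -> p3) -> p1) -> p2) -> p3) -> p2) -> p2) -> ~p2) -> p1) -> p2) -> p3) -> p1) -> p1) -> p2): 1 > 0.82, so result = 0.82
(((((((((((((((((p3 -> p1) -> p1) -> ~p1) -> p3) -> p1) -> p2) -> p3) -> p2) -> p2) -> ~p2) -> p1) -> p2) -> p3) -> p1) -> p1) -> p2) -> p1): 0.82 > 0.39, so result = 0.39

0.39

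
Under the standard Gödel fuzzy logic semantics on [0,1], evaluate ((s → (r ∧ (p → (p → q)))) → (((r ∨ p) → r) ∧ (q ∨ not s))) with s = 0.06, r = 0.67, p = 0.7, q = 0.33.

0.33

(p → q): 0.7 > 0.33, so result = 0.33
(p → (p → q)): 0.7 > 0.33, so result = 0.33
(r ∧ (p → (p → q))) = min(0.67, 0.33) = 0.33
(s → (r ∧ (p → (p → q)))): 0.06 ≤ 0.33, so result = 1
(r ∨ p) = max(0.67, 0.7) = 0.7
((r ∨ p) → r): 0.7 > 0.67, so result = 0.67
not s: Gödel ¬ of 0.06 = 0 (operand ≠ 0)
(q ∨ not s) = max(0.33, 0) = 0.33
(((r ∨ p) → r) ∧ (q ∨ not s)) = min(0.67, 0.33) = 0.33
((s → (r ∧ (p → (p → q)))) → (((r ∨ p) → r) ∧ (q ∨ not s))): 1 > 0.33, so result = 0.33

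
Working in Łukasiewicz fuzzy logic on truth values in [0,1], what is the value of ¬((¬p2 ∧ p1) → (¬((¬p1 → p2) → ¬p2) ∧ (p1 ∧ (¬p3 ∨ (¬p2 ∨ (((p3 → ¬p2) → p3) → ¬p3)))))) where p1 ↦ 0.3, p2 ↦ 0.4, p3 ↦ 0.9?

0.20

¬p2: Łukasiewicz ¬ gives 1 − 0.4 = 0.6
(¬p2 ∧ p1) = min(0.6, 0.3) = 0.3
¬p1: Łukasiewicz ¬ gives 1 − 0.3 = 0.7
(¬p1 → p2): min(1, 1 − 0.7 + 0.4) = 0.7
¬p2: Łukasiewicz ¬ gives 1 − 0.4 = 0.6
((¬p1 → p2) → ¬p2): min(1, 1 − 0.7 + 0.6) = 0.9
¬((¬p1 → p2) → ¬p2): Łukasiewicz ¬ gives 1 − 0.9 = 0.1
¬p3: Łukasiewicz ¬ gives 1 − 0.9 = 0.1
¬p2: Łukasiewicz ¬ gives 1 − 0.4 = 0.6
¬p2: Łukasiewicz ¬ gives 1 − 0.4 = 0.6
(p3 → ¬p2): min(1, 1 − 0.9 + 0.6) = 0.7
((p3 → ¬p2) → p3): min(1, 1 − 0.7 + 0.9) = 1
¬p3: Łukasiewicz ¬ gives 1 − 0.9 = 0.1
(((p3 → ¬p2) → p3) → ¬p3): min(1, 1 − 1 + 0.1) = 0.1
(¬p2 ∨ (((p3 → ¬p2) → p3) → ¬p3)) = max(0.6, 0.1) = 0.6
(¬p3 ∨ (¬p2 ∨ (((p3 → ¬p2) → p3) → ¬p3))) = max(0.1, 0.6) = 0.6
(p1 ∧ (¬p3 ∨ (¬p2 ∨ (((p3 → ¬p2) → p3) → ¬p3)))) = min(0.3, 0.6) = 0.3
(¬((¬p1 → p2) → ¬p2) ∧ (p1 ∧ (¬p3 ∨ (¬p2 ∨ (((p3 → ¬p2) → p3) → ¬p3))))) = min(0.1, 0.3) = 0.1
((¬p2 ∧ p1) → (¬((¬p1 → p2) → ¬p2) ∧ (p1 ∧ (¬p3 ∨ (¬p2 ∨ (((p3 → ¬p2) → p3) → ¬p3)))))): min(1, 1 − 0.3 + 0.1) = 0.8
¬((¬p2 ∧ p1) → (¬((¬p1 → p2) → ¬p2) ∧ (p1 ∧ (¬p3 ∨ (¬p2 ∨ (((p3 → ¬p2) → p3) → ¬p3)))))): Łukasiewicz ¬ gives 1 − 0.8 = 0.2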